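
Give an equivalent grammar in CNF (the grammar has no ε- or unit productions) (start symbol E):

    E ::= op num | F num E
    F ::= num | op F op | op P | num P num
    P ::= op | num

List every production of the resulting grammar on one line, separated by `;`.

E ::= X1 X2 | F Y1; F ::= num | X1 Y2 | X1 P | X2 Y3; P ::= op | num; X1 ::= op; X2 ::= num; Y1 ::= X2 E; Y2 ::= F X1; Y3 ::= P X2

Introduce a nonterminal for each terminal appearing in a rule of length ≥ 2: X1 → op, X2 → num.
Binarize each right-hand side of length ≥ 3 by chaining fresh nonterminals (Y1, Y2, …): affected rules were E → F X2 E; F → X1 F X1; F → X2 P X2.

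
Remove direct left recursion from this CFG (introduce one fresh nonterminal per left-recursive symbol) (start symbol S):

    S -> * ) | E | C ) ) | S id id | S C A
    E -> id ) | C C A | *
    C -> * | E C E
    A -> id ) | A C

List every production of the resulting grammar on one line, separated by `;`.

S -> * ) S' | E S' | C ) ) S'; E -> id ) | C C A | *; C -> * | E C E; A -> id ) A'; S' -> id id S' | C A S' | ε; A' -> C A' | ε

S, A are directly left-recursive.
For S: α = {id id, C A}, β = {* ), E, C ) )}. Rewrite as S → β S' and S' → α S' | ε.
For A: α = {C}, β = {id )}. Rewrite as A → β A' and A' → α A' | ε.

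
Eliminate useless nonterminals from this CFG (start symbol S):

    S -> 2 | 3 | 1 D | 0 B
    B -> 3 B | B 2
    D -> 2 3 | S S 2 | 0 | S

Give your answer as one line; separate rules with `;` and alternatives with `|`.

S -> 2 | 3 | 1 D; D -> 2 3 | S S 2 | 0 | S

Generating nonterminals: {D, S}.
Reachable from S after that: {D, S}.
Removed useless symbols: {B} and every production mentioning them.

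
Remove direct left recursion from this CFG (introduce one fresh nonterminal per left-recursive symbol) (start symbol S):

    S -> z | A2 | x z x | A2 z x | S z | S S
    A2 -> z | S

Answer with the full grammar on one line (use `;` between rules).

Directly left-recursive nonterminal: S.
For S: α = {z, S}, β = {z, A2, x z x, A2 z x}. Rewrite as S → β S' and S' → α S' | ε.

S -> z S' | A2 S' | x z x S' | A2 z x S'; A2 -> z | S; S' -> z S' | S S' | ε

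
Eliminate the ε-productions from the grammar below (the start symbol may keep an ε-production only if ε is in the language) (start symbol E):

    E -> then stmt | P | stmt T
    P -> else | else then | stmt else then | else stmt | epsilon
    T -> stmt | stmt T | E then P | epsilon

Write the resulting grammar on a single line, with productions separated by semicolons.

E -> then stmt | P | stmt T | stmt | ε; P -> else | else then | stmt else then | else stmt; T -> stmt | stmt T | E then P | E then | then P | then

Nullable nonterminals: {E, P, T}.
ε ∈ L(G) since E is nullable, so keep E → ε.
For each production, add variants omitting each subset of nullable occurrences: E → stmt T gives stmt T | stmt. T → E then P gives E then P | E then | then P | then.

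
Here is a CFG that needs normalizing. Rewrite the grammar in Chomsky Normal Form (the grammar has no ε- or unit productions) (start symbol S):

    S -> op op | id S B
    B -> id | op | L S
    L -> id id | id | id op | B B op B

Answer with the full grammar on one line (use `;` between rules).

Introduce a nonterminal for each terminal appearing in a rule of length ≥ 2: X1 → op, X2 → id.
Binarize each right-hand side of length ≥ 3 by chaining fresh nonterminals (Y1, Y2, …): affected rules were S → X2 S B; L → B B X1 B.

S -> X1 X1 | X2 Y1; B -> id | op | L S; L -> X2 X2 | id | X2 X1 | B Y2; X1 -> op; X2 -> id; Y1 -> S B; Y2 -> B Y3; Y3 -> X1 B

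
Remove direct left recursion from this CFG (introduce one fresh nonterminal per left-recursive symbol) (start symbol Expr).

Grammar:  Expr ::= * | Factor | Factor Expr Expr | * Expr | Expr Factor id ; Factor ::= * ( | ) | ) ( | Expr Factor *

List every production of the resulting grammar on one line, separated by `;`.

Directly left-recursive nonterminal: Expr.
For Expr: α = {Factor id}, β = {*, Factor, Factor Expr Expr, * Expr}. Rewrite as Expr → β Expr1 and Expr1 → α Expr1 | ε.

Expr ::= * Expr1 | Factor Expr1 | Factor Expr Expr Expr1 | * Expr Expr1; Factor ::= * ( | ) | ) ( | Expr Factor *; Expr1 ::= Factor id Expr1 | ε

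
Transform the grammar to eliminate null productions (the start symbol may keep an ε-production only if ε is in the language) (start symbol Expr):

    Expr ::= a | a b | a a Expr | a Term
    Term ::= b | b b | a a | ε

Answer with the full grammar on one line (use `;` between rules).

Nullable nonterminals: {Term}.
ε ∉ L(G), so no ε-production is kept.

Expr ::= a | a b | a a Expr | a Term; Term ::= b | b b | a a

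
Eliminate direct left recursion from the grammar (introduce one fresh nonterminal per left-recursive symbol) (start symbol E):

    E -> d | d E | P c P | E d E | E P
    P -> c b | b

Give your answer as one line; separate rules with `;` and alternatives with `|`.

Directly left-recursive nonterminal: E.
For E: α = {d E, P}, β = {d, d E, P c P}. Rewrite as E → β E' and E' → α E' | ε.

E -> d E' | d E E' | P c P E'; P -> c b | b; E' -> d E E' | P E' | ε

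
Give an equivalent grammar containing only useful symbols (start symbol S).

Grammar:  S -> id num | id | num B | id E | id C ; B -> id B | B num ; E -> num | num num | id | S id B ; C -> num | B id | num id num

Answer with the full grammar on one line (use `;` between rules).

S -> id num | id | id E | id C; E -> num | num num | id; C -> num | num id num

Generating nonterminals: {C, E, S}.
Reachable from S after that: {C, E, S}.
Removed useless symbols: {B} and every production mentioning them.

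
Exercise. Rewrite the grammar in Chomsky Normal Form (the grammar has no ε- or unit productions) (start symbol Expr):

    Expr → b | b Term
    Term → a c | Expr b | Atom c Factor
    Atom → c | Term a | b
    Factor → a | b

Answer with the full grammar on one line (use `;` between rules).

Introduce a nonterminal for each terminal appearing in a rule of length ≥ 2: X1 → b, X2 → a, X3 → c.
Binarize each right-hand side of length ≥ 3 by chaining fresh nonterminals (Y1, Y2, …): affected rules were Term → Atom X3 Factor.

Expr → b | X1 Term; Term → X2 X3 | Expr X1 | Atom Y1; Atom → c | Term X2 | b; Factor → a | b; X1 → b; X2 → a; X3 → c; Y1 → X3 Factor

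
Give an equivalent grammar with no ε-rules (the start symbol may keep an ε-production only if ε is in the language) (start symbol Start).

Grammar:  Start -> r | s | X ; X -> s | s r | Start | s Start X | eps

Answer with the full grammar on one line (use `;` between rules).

Nullable nonterminals: {Start, X}.
ε ∈ L(G) since Start is nullable, so keep Start → ε.
Add the nullable-subset variants: X → s Start X gives s Start X | s Start | s X.

Start -> r | s | X | eps; X -> s | s r | Start | s Start X | s Start | s X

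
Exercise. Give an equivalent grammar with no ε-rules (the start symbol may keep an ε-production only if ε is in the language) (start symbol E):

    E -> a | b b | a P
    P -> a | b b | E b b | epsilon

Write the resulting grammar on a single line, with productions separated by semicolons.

Nullable set = {P}.
ε ∉ L(G), so no ε-production is kept.

E -> a | b b | a P; P -> a | b b | E b b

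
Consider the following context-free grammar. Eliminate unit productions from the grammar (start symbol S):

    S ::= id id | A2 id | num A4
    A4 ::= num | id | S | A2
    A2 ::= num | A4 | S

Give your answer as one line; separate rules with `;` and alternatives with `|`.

Unit pairs: A2 ⇒* {A4, S}; A4 ⇒* {A2, S}.
For every A with A ⇒* B via unit rules, add B's non-unit alternatives to A; then delete every rule of the form X → Y.

S ::= id id | A2 id | num A4; A4 ::= num | id | id id | A2 id | num A4; A2 ::= num | id | id id | A2 id | num A4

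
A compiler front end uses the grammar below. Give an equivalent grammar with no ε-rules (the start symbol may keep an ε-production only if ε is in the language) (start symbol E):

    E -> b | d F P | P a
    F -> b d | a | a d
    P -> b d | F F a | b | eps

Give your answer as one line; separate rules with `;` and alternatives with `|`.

E -> b | d F P | d F | P a | a; F -> b d | a | a d; P -> b d | F F a | b

The nullable symbols are {P}.
ε ∉ L(G), so no ε-production is kept.
Add the nullable-subset variants: E → d F P gives d F P | d F. E → P a gives P a | a.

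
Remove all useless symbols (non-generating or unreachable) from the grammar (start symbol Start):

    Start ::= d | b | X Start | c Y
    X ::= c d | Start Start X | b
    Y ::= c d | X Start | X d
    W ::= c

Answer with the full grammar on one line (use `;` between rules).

Start ::= d | b | X Start | c Y; X ::= c d | Start Start X | b; Y ::= c d | X Start | X d

Generating nonterminals: {Start, W, X, Y}.
Reachable from Start after that: {Start, X, Y}.
Removed useless symbols: {W} and every production mentioning them.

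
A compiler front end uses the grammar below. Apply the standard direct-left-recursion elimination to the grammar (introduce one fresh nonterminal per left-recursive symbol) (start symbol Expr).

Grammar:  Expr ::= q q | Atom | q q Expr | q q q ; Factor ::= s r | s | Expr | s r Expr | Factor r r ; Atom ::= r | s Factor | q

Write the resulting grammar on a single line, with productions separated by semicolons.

Directly left-recursive nonterminal: Factor.
For Factor: α = {r r}, β = {s r, s, Expr, s r Expr}. Rewrite as Factor → β Factor1 and Factor1 → α Factor1 | ε.

Expr ::= q q | Atom | q q Expr | q q q; Factor ::= s r Factor1 | s Factor1 | Expr Factor1 | s r Expr Factor1; Atom ::= r | s Factor | q; Factor1 ::= r r Factor1 | ε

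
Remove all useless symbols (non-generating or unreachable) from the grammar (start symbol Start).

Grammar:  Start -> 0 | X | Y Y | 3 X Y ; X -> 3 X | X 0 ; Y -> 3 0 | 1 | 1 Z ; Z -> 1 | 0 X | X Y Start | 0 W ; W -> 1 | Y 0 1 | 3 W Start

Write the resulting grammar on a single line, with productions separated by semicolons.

Generating nonterminals: {Start, W, Y, Z}.
Reachable from Start after that: {Start, W, Y, Z}.
Removed useless symbols: {X} and every production mentioning them.

Start -> 0 | Y Y; Y -> 3 0 | 1 | 1 Z; Z -> 1 | 0 W; W -> 1 | Y 0 1 | 3 W Start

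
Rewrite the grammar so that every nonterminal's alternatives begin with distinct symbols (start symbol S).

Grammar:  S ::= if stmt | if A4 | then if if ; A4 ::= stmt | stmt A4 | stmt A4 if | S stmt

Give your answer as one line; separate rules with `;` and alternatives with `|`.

S has alternatives sharing prefix 'if': factor to S → if S' with S' → stmt | A4.
A4 has alternatives sharing prefix 'stmt': factor to A4 → stmt A4' with A4' → ε | A4 | A4 if.
A4' has alternatives sharing prefix 'A4': factor to A4' → A4 A4'' with A4'' → ε | if.

S ::= then if if | if S'; A4 ::= S stmt | stmt A4'; S' ::= stmt | A4; A4' ::= ε | A4 A4''; A4'' ::= ε | if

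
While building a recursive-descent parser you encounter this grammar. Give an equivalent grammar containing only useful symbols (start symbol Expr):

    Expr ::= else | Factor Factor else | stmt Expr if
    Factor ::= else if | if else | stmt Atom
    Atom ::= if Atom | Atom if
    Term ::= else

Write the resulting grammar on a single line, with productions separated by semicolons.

Generating nonterminals: {Expr, Factor, Term}.
Reachable from Expr after that: {Expr, Factor}.
Removed useless symbols: {Atom, Term} and every production mentioning them.

Expr ::= else | Factor Factor else | stmt Expr if; Factor ::= else if | if else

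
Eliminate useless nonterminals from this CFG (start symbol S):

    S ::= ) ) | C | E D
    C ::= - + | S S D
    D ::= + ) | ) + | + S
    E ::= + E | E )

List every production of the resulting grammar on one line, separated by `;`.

S ::= ) ) | C; C ::= - + | S S D; D ::= + ) | ) + | + S

Generating nonterminals: {C, D, S}.
Reachable from S after that: {C, D, S}.
Removed useless symbols: {E} and every production mentioning them.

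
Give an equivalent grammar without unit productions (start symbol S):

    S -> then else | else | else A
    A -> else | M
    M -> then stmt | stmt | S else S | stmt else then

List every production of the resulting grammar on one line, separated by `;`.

S -> then else | else | else A; A -> else | then stmt | stmt | S else S | stmt else then; M -> then stmt | stmt | S else S | stmt else then

Unit pairs: A ⇒* {M}.
For each unit pair (A, B), copy every non-unit production of B to A, then drop all unit productions.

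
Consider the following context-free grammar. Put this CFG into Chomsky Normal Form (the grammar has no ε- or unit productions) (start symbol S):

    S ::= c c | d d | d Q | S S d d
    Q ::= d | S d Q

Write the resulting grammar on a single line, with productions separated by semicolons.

Introduce a nonterminal for each terminal appearing in a rule of length ≥ 2: X1 → c, X2 → d.
Binarize each right-hand side of length ≥ 3 by chaining fresh nonterminals (Y1, Y2, …): affected rules were S → S S X2 X2; Q → S X2 Q.

S ::= X1 X1 | X2 X2 | X2 Q | S Y1; Q ::= d | S Y3; X1 ::= c; X2 ::= d; Y1 ::= S Y2; Y2 ::= X2 X2; Y3 ::= X2 Q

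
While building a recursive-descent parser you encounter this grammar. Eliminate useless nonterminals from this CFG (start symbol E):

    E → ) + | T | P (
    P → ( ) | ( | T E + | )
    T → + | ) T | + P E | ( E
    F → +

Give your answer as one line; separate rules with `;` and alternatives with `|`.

E → ) + | T | P (; P → ( ) | ( | T E + | ); T → + | ) T | + P E | ( E

Generating nonterminals: {E, F, P, T}.
Reachable from E after that: {E, P, T}.
Removed useless symbols: {F} and every production mentioning them.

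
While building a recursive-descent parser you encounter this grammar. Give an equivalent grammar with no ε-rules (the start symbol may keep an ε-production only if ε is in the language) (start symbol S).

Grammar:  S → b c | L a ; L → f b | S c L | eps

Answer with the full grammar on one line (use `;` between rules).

S → b c | L a | a; L → f b | S c L | S c

Nullable set = {L}.
ε ∉ L(G), so no ε-production is kept.
Expand every rule over subsets of its nullable positions: S → L a gives L a | a. L → S c L gives S c L | S c.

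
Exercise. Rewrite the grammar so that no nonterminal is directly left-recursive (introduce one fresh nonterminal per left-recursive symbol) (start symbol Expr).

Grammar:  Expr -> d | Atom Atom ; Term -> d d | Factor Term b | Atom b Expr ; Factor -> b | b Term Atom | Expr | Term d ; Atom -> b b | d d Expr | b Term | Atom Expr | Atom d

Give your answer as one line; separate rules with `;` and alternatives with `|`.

Atom is directly left-recursive.
For Atom: α = {Expr, d}, β = {b b, d d Expr, b Term}. Rewrite as Atom → β Atom1 and Atom1 → α Atom1 | ε.

Expr -> d | Atom Atom; Term -> d d | Factor Term b | Atom b Expr; Factor -> b | b Term Atom | Expr | Term d; Atom -> b b Atom1 | d d Expr Atom1 | b Term Atom1; Atom1 -> Expr Atom1 | d Atom1 | ε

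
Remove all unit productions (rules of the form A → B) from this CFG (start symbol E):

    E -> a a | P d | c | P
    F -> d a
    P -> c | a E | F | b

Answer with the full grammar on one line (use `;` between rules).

E -> a a | P d | c | a E | b | d a; F -> d a; P -> d a | c | a E | b

Unit pairs: E ⇒* {F, P}; P ⇒* {F}.
For each unit pair (A, B), copy every non-unit production of B to A, then drop all unit productions.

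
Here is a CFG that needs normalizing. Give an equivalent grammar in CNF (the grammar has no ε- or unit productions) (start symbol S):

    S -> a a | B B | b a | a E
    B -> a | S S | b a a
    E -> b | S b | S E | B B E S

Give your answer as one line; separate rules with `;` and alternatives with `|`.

S -> X1 X1 | B B | X2 X1 | X1 E; B -> a | S S | X2 Y1; E -> b | S X2 | S E | B Y2; X1 -> a; X2 -> b; Y1 -> X1 X1; Y2 -> B Y3; Y3 -> E S

Introduce a nonterminal for each terminal appearing in a rule of length ≥ 2: X1 → a, X2 → b.
Binarize each right-hand side of length ≥ 3 by chaining fresh nonterminals (Y1, Y2, …): affected rules were B → X2 X1 X1; E → B B E S.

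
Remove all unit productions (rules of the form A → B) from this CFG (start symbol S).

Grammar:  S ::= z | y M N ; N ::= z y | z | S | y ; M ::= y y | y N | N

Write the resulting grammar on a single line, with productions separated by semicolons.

S ::= z | y M N; N ::= z | y M N | z y | y; M ::= z | y M N | z y | y | y y | y N

Unit pairs: M ⇒* {N, S}; N ⇒* {S}.
For every A with A ⇒* B via unit rules, add B's non-unit alternatives to A; then delete every rule of the form X → Y.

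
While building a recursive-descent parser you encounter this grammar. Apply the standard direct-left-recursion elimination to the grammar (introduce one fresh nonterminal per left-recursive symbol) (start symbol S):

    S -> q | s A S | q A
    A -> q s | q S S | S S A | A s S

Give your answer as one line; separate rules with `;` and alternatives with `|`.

S -> q | s A S | q A; A -> q s A' | q S S A' | S S A A'; A' -> s S A' | ε

Directly left-recursive nonterminal: A.
For A: α = {s S}, β = {q s, q S S, S S A}. Rewrite as A → β A' and A' → α A' | ε.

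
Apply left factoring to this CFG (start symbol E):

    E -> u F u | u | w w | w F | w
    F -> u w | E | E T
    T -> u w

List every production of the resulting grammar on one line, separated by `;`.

E -> w E' | u E''; F -> u w | E F'; T -> u w; E' -> w | F | ε; E'' -> F u | ε; F' -> ε | T

E has alternatives sharing prefix 'w': factor to E → w E' with E' → w | F | ε.
E has alternatives sharing prefix 'u': factor to E → u E'' with E'' → F u | ε.
F has alternatives sharing prefix 'E': factor to F → E F' with F' → ε | T.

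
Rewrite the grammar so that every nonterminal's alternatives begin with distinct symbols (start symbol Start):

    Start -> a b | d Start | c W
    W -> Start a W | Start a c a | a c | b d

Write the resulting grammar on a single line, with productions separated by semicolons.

Start -> a b | d Start | c W; W -> a c | b d | Start a W1; W1 -> W | c a

W has alternatives sharing prefix 'Start a': factor to W → Start a W1 with W1 → W | c a.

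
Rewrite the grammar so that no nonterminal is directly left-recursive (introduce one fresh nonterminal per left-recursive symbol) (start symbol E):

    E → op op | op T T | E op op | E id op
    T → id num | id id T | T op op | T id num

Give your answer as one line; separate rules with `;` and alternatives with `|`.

E → op op E' | op T T E'; T → id num T' | id id T T'; E' → op op E' | id op E' | ε; T' → op op T' | id num T' | ε

Directly left-recursive nonterminals: E, T.
For E: α = {op op, id op}, β = {op op, op T T}. Rewrite as E → β E' and E' → α E' | ε.
For T: α = {op op, id num}, β = {id num, id id T}. Rewrite as T → β T' and T' → α T' | ε.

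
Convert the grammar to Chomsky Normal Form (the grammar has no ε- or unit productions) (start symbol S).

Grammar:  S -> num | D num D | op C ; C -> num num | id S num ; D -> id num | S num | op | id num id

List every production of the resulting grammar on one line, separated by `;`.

S -> num | D Y1 | X2 C; C -> X1 X1 | X3 Y2; D -> X3 X1 | S X1 | op | X3 Y3; X1 -> num; X2 -> op; X3 -> id; Y1 -> X1 D; Y2 -> S X1; Y3 -> X1 X3

Introduce a nonterminal for each terminal appearing in a rule of length ≥ 2: X1 → num, X2 → op, X3 → id.
Binarize each right-hand side of length ≥ 3 by chaining fresh nonterminals (Y1, Y2, …): affected rules were S → D X1 D; C → X3 S X1; D → X3 X1 X3.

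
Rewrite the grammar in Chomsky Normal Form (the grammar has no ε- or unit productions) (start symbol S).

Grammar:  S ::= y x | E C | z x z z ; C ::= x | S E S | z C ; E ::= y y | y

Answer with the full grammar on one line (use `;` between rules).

S ::= X1 X2 | E C | X3 Y1; C ::= x | S Y3 | X3 C; E ::= X1 X1 | y; X1 ::= y; X2 ::= x; X3 ::= z; Y1 ::= X2 Y2; Y2 ::= X3 X3; Y3 ::= E S

Introduce a nonterminal for each terminal appearing in a rule of length ≥ 2: X1 → y, X2 → x, X3 → z.
Binarize each right-hand side of length ≥ 3 by chaining fresh nonterminals (Y1, Y2, …): affected rules were S → X3 X2 X3 X3; C → S E S.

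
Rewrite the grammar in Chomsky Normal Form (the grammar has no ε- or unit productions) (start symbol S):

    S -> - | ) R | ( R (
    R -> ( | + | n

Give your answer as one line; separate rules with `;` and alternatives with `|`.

Introduce a nonterminal for each terminal appearing in a rule of length ≥ 2: X1 → ), X2 → (.
Binarize each right-hand side of length ≥ 3 by chaining fresh nonterminals (Y1, Y2, …): affected rules were S → X2 R X2.

S -> - | X1 R | X2 Y1; R -> ( | + | n; X1 -> ); X2 -> (; Y1 -> R X2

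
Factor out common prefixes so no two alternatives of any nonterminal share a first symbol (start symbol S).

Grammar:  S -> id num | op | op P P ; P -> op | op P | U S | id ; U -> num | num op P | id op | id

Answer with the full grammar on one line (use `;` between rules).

S has alternatives sharing prefix 'op': factor to S → op S' with S' → ε | P P.
P has alternatives sharing prefix 'op': factor to P → op P' with P' → ε | P.
U has alternatives sharing prefix 'num': factor to U → num U' with U' → ε | op P.
U has alternatives sharing prefix 'id': factor to U → id U'' with U'' → op | ε.

S -> id num | op S'; P -> U S | id | op P'; U -> num U' | id U''; S' -> ε | P P; P' -> ε | P; U' -> ε | op P; U'' -> op | ε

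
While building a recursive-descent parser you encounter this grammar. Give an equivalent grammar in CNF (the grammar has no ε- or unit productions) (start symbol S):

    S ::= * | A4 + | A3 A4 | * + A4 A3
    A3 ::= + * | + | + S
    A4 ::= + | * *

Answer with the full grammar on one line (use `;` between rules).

S ::= * | A4 X1 | A3 A4 | X2 Y1; A3 ::= X1 X2 | + | X1 S; A4 ::= + | X2 X2; X1 ::= +; X2 ::= *; Y1 ::= X1 Y2; Y2 ::= A4 A3

Introduce a nonterminal for each terminal appearing in a rule of length ≥ 2: X1 → +, X2 → *.
Binarize each right-hand side of length ≥ 3 by chaining fresh nonterminals (Y1, Y2, …): affected rules were S → X2 X1 A4 A3.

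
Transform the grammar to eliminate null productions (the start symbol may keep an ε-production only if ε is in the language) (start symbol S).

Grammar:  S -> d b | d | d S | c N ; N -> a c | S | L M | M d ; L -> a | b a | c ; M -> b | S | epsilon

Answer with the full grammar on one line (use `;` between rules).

The nullable symbols are {M}.
ε ∉ L(G), so no ε-production is kept.
For each production, add variants omitting each subset of nullable occurrences: N → L M gives L M | L. N → M d gives M d | d.

S -> d b | d | d S | c N; N -> a c | S | L M | L | M d | d; L -> a | b a | c; M -> b | S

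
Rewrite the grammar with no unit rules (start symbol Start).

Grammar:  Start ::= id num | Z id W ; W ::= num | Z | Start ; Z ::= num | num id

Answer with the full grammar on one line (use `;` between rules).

Unit pairs: W ⇒* {Start, Z}.
For each unit pair (A, B), copy every non-unit production of B to A, then drop all unit productions.

Start ::= id num | Z id W; W ::= num | num id | id num | Z id W; Z ::= num | num id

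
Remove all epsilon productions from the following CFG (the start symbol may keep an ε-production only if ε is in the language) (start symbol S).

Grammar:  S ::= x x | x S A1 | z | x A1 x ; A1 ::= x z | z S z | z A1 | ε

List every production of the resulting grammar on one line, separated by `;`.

S ::= x x | x S A1 | x S | z | x A1 x; A1 ::= x z | z S z | z A1 | z

The nullable symbols are {A1}.
ε ∉ L(G), so no ε-production is kept.
Add the nullable-subset variants: S → x S A1 gives x S A1 | x S. A1 → z A1 gives z A1 | z.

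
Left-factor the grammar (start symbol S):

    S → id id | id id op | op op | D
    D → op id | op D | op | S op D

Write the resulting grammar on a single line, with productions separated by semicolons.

S → op op | D | id id S'; D → S op D | op D'; S' → ε | op; D' → id | D | ε

S has alternatives sharing prefix 'id id': factor to S → id id S' with S' → ε | op.
D has alternatives sharing prefix 'op': factor to D → op D' with D' → id | D | ε.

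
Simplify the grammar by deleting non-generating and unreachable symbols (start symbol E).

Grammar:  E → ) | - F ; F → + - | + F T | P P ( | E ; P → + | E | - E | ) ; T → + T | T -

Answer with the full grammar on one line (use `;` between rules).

Generating nonterminals: {E, F, P}.
Reachable from E after that: {E, F, P}.
Removed useless symbols: {T} and every production mentioning them.

E → ) | - F; F → + - | P P ( | E; P → + | E | - E | )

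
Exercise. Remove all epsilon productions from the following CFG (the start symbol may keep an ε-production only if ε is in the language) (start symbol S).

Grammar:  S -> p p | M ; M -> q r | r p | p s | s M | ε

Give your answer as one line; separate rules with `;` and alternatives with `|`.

Nullable set = {M, S}.
ε ∈ L(G) since S is nullable, so keep S → ε.
Expand every rule over subsets of its nullable positions: M → s M gives s M | s.

S -> p p | M | ε; M -> q r | r p | p s | s M | s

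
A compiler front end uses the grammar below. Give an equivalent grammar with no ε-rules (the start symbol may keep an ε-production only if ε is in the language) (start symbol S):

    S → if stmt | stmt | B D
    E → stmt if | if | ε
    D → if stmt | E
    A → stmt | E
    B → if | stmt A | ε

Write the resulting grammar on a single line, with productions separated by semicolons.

S → if stmt | stmt | B D | B | D | ε; E → stmt if | if; D → if stmt | E; A → stmt | E; B → if | stmt A | stmt

The nullable symbols are {A, B, D, E, S}.
ε ∈ L(G) since S is nullable, so keep S → ε.
For each production, add variants omitting each subset of nullable occurrences: S → B D gives B D | B | D. B → stmt A gives stmt A | stmt.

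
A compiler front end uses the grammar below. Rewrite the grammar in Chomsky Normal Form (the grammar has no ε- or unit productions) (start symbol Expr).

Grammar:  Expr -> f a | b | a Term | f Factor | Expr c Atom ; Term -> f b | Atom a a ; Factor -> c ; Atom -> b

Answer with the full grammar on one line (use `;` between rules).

Expr -> X1 X2 | b | X2 Term | X1 Factor | Expr Y1; Term -> X1 X4 | Atom Y2; Factor -> c; Atom -> b; X1 -> f; X2 -> a; X3 -> c; X4 -> b; Y1 -> X3 Atom; Y2 -> X2 X2

Introduce a nonterminal for each terminal appearing in a rule of length ≥ 2: X1 → f, X2 → a, X3 → c, X4 → b.
Binarize each right-hand side of length ≥ 3 by chaining fresh nonterminals (Y1, Y2, …): affected rules were Expr → Expr X3 Atom; Term → Atom X2 X2.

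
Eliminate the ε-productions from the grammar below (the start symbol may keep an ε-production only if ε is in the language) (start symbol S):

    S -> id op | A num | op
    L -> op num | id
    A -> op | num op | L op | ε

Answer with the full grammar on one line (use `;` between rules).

S -> id op | A num | num | op; L -> op num | id; A -> op | num op | L op

The nullable symbols are {A}.
ε ∉ L(G), so no ε-production is kept.
Add the nullable-subset variants: S → A num gives A num | num.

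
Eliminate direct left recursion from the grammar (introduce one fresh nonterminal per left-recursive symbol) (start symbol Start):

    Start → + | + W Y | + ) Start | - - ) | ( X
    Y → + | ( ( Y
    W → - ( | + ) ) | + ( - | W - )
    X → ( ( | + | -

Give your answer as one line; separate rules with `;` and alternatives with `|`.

Directly left-recursive nonterminal: W.
For W: α = {- )}, β = {- (, + ) ), + ( -}. Rewrite as W → β W1 and W1 → α W1 | ε.

Start → + | + W Y | + ) Start | - - ) | ( X; Y → + | ( ( Y; W → - ( W1 | + ) ) W1 | + ( - W1; X → ( ( | + | -; W1 → - ) W1 | ε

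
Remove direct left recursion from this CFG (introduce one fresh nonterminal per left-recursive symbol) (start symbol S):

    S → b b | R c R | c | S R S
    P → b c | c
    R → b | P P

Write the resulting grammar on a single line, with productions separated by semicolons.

Left recursion appears on S.
For S: α = {R S}, β = {b b, R c R, c}. Rewrite as S → β S' and S' → α S' | ε.

S → b b S' | R c R S' | c S'; P → b c | c; R → b | P P; S' → R S S' | ε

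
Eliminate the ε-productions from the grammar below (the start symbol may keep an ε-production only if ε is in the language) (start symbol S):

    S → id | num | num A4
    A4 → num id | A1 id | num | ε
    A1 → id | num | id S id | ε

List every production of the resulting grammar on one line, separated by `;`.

The nullable symbols are {A1, A4}.
ε ∉ L(G), so no ε-production is kept.
Expand every rule over subsets of its nullable positions: A4 → A1 id gives A1 id | id.

S → id | num | num A4; A4 → num id | A1 id | id | num; A1 → id | num | id S id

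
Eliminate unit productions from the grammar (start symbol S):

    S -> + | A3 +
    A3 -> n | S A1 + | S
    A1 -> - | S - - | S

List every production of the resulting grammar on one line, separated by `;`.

S -> + | A3 +; A3 -> + | A3 + | n | S A1 +; A1 -> - | S - - | + | A3 +

Unit pairs: A1 ⇒* {S}; A3 ⇒* {S}.
For each unit pair (A, B), copy every non-unit production of B to A, then drop all unit productions.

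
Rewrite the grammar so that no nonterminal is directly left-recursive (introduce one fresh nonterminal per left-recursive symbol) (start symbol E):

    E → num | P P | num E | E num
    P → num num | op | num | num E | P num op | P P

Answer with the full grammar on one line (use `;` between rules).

Left recursion appears on E, P.
For E: α = {num}, β = {num, P P, num E}. Rewrite as E → β E' and E' → α E' | ε.
For P: α = {num op, P}, β = {num num, op, num, num E}. Rewrite as P → β P' and P' → α P' | ε.

E → num E' | P P E' | num E E'; P → num num P' | op P' | num P' | num E P'; E' → num E' | ε; P' → num op P' | P P' | ε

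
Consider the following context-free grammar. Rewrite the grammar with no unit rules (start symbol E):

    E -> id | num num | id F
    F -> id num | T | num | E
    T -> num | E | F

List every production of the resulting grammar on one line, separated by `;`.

Unit pairs: F ⇒* {E, T}; T ⇒* {E, F}.
For each unit pair (A, B), copy every non-unit production of B to A, then drop all unit productions.

E -> id | num num | id F; F -> id | num num | id F | id num | num; T -> id | num num | id F | id num | num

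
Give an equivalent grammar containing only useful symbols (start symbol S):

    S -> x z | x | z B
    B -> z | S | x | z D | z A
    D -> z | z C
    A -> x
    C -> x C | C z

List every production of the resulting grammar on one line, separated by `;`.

Generating nonterminals: {A, B, D, S}.
Reachable from S after that: {A, B, D, S}.
Removed useless symbols: {C} and every production mentioning them.

S -> x z | x | z B; B -> z | S | x | z D | z A; D -> z; A -> x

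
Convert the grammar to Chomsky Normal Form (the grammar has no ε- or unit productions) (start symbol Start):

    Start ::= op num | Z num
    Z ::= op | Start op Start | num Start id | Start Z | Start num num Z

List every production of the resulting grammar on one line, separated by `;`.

Start ::= X1 X2 | Z X2; Z ::= op | Start Y1 | X2 Y2 | Start Z | Start Y3; X1 ::= op; X2 ::= num; X3 ::= id; Y1 ::= X1 Start; Y2 ::= Start X3; Y3 ::= X2 Y4; Y4 ::= X2 Z

Introduce a nonterminal for each terminal appearing in a rule of length ≥ 2: X1 → op, X2 → num, X3 → id.
Binarize each right-hand side of length ≥ 3 by chaining fresh nonterminals (Y1, Y2, …): affected rules were Z → Start X1 Start; Z → X2 Start X3; Z → Start X2 X2 Z.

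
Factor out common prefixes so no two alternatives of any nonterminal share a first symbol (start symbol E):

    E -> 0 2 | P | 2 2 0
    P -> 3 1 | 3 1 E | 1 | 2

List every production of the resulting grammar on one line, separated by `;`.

E -> 0 2 | P | 2 2 0; P -> 1 | 2 | 3 1 P'; P' -> ε | E

P has alternatives sharing prefix '3 1': factor to P → 3 1 P' with P' → ε | E.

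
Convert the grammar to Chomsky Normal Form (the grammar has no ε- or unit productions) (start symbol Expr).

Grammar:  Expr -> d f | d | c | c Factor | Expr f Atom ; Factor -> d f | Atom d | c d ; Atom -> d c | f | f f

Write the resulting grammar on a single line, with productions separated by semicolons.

Introduce a nonterminal for each terminal appearing in a rule of length ≥ 2: X1 → d, X2 → f, X3 → c.
Binarize each right-hand side of length ≥ 3 by chaining fresh nonterminals (Y1, Y2, …): affected rules were Expr → Expr X2 Atom.

Expr -> X1 X2 | d | c | X3 Factor | Expr Y1; Factor -> X1 X2 | Atom X1 | X3 X1; Atom -> X1 X3 | f | X2 X2; X1 -> d; X2 -> f; X3 -> c; Y1 -> X2 Atom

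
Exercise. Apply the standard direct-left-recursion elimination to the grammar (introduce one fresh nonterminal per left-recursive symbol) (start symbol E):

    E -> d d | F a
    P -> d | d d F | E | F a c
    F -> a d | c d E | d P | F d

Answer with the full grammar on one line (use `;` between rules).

Left recursion appears on F.
For F: α = {d}, β = {a d, c d E, d P}. Rewrite as F → β F' and F' → α F' | ε.

E -> d d | F a; P -> d | d d F | E | F a c; F -> a d F' | c d E F' | d P F'; F' -> d F' | ε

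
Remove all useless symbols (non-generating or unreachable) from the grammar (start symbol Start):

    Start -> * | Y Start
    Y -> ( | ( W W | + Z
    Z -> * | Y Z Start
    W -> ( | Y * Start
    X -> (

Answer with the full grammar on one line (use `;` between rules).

Start -> * | Y Start; Y -> ( | ( W W | + Z; Z -> * | Y Z Start; W -> ( | Y * Start

Generating nonterminals: {Start, W, X, Y, Z}.
Reachable from Start after that: {Start, W, Y, Z}.
Removed useless symbols: {X} and every production mentioning them.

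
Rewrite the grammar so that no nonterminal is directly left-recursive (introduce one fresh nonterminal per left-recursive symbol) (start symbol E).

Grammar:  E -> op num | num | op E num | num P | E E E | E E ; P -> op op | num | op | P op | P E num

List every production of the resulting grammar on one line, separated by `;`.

E -> op num E' | num E' | op E num E' | num P E'; P -> op op P' | num P' | op P'; E' -> E E E' | E E' | ε; P' -> op P' | E num P' | ε

E, P are directly left-recursive.
For E: α = {E E, E}, β = {op num, num, op E num, num P}. Rewrite as E → β E' and E' → α E' | ε.
For P: α = {op, E num}, β = {op op, num, op}. Rewrite as P → β P' and P' → α P' | ε.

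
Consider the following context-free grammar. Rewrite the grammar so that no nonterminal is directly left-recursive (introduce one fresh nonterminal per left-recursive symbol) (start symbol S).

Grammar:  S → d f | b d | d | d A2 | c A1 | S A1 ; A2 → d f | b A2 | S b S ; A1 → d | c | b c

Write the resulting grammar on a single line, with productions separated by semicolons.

Left recursion appears on S.
For S: α = {A1}, β = {d f, b d, d, d A2, c A1}. Rewrite as S → β S' and S' → α S' | ε.

S → d f S' | b d S' | d S' | d A2 S' | c A1 S'; A2 → d f | b A2 | S b S; A1 → d | c | b c; S' → A1 S' | ε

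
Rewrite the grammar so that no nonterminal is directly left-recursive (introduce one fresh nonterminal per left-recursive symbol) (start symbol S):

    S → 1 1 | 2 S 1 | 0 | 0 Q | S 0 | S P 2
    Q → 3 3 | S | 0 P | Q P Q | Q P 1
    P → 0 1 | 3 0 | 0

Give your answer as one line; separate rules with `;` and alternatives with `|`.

Left recursion appears on S, Q.
For S: α = {0, P 2}, β = {1 1, 2 S 1, 0, 0 Q}. Rewrite as S → β S' and S' → α S' | ε.
For Q: α = {P Q, P 1}, β = {3 3, S, 0 P}. Rewrite as Q → β Q' and Q' → α Q' | ε.

S → 1 1 S' | 2 S 1 S' | 0 S' | 0 Q S'; Q → 3 3 Q' | S Q' | 0 P Q'; P → 0 1 | 3 0 | 0; S' → 0 S' | P 2 S' | ε; Q' → P Q Q' | P 1 Q' | ε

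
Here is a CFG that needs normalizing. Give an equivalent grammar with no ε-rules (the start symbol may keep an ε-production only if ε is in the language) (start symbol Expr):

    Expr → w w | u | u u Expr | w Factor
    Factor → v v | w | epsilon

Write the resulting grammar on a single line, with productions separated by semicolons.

The nullable symbols are {Factor}.
ε ∉ L(G), so no ε-production is kept.
Expand every rule over subsets of its nullable positions: Expr → w Factor gives w Factor | w.

Expr → w w | u | u u Expr | w Factor | w; Factor → v v | w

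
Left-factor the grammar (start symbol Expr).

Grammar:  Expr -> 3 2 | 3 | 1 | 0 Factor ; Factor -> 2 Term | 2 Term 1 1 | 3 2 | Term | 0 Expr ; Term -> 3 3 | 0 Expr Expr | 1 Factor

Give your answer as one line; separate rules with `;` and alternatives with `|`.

Expr has alternatives sharing prefix '3': factor to Expr → 3 Expr1 with Expr1 → 2 | ε.
Factor has alternatives sharing prefix '2 Term': factor to Factor → 2 Term Factor1 with Factor1 → ε | 1 1.

Expr -> 1 | 0 Factor | 3 Expr1; Factor -> 3 2 | Term | 0 Expr | 2 Term Factor1; Term -> 3 3 | 0 Expr Expr | 1 Factor; Expr1 -> 2 | ε; Factor1 -> ε | 1 1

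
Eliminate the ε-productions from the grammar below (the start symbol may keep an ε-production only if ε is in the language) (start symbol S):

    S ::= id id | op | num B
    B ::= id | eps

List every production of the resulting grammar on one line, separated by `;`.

S ::= id id | op | num B | num; B ::= id

The nullable symbols are {B}.
ε ∉ L(G), so no ε-production is kept.
For each production, add variants omitting each subset of nullable occurrences: S → num B gives num B | num.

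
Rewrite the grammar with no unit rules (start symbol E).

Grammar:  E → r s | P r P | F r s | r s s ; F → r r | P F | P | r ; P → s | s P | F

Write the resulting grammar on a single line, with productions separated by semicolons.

Unit pairs: F ⇒* {P}; P ⇒* {F}.
Replace each nonterminal's rules with the union of the non-unit rules of every nonterminal it unit-derives.

E → r s | P r P | F r s | r s s; F → r r | P F | r | s | s P; P → r r | P F | r | s | s P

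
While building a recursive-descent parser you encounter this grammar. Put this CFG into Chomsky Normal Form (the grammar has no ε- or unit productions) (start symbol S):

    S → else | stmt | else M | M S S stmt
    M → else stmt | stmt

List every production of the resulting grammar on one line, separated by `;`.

Introduce a nonterminal for each terminal appearing in a rule of length ≥ 2: X1 → else, X2 → stmt.
Binarize each right-hand side of length ≥ 3 by chaining fresh nonterminals (Y1, Y2, …): affected rules were S → M S S X2.

S → else | stmt | X1 M | M Y1; M → X1 X2 | stmt; X1 → else; X2 → stmt; Y1 → S Y2; Y2 → S X2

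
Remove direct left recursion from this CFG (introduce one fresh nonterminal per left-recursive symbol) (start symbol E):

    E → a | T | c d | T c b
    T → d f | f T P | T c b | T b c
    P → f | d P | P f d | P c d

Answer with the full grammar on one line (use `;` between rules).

E → a | T | c d | T c b; T → d f T' | f T P T'; P → f P' | d P P'; T' → c b T' | b c T' | epsilon; P' → f d P' | c d P' | epsilon

Left recursion appears on T, P.
For T: α = {c b, b c}, β = {d f, f T P}. Rewrite as T → β T' and T' → α T' | ε.
For P: α = {f d, c d}, β = {f, d P}. Rewrite as P → β P' and P' → α P' | ε.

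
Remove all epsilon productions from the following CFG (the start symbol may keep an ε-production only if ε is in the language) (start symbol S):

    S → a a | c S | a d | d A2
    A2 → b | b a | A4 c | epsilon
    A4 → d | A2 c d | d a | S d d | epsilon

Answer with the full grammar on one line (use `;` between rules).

S → a a | c S | a d | d A2 | d; A2 → b | b a | A4 c | c; A4 → d | A2 c d | c d | d a | S d d

Nullable set = {A2, A4}.
ε ∉ L(G), so no ε-production is kept.
Add the nullable-subset variants: S → d A2 gives d A2 | d. A2 → A4 c gives A4 c | c. A4 → A2 c d gives A2 c d | c d.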